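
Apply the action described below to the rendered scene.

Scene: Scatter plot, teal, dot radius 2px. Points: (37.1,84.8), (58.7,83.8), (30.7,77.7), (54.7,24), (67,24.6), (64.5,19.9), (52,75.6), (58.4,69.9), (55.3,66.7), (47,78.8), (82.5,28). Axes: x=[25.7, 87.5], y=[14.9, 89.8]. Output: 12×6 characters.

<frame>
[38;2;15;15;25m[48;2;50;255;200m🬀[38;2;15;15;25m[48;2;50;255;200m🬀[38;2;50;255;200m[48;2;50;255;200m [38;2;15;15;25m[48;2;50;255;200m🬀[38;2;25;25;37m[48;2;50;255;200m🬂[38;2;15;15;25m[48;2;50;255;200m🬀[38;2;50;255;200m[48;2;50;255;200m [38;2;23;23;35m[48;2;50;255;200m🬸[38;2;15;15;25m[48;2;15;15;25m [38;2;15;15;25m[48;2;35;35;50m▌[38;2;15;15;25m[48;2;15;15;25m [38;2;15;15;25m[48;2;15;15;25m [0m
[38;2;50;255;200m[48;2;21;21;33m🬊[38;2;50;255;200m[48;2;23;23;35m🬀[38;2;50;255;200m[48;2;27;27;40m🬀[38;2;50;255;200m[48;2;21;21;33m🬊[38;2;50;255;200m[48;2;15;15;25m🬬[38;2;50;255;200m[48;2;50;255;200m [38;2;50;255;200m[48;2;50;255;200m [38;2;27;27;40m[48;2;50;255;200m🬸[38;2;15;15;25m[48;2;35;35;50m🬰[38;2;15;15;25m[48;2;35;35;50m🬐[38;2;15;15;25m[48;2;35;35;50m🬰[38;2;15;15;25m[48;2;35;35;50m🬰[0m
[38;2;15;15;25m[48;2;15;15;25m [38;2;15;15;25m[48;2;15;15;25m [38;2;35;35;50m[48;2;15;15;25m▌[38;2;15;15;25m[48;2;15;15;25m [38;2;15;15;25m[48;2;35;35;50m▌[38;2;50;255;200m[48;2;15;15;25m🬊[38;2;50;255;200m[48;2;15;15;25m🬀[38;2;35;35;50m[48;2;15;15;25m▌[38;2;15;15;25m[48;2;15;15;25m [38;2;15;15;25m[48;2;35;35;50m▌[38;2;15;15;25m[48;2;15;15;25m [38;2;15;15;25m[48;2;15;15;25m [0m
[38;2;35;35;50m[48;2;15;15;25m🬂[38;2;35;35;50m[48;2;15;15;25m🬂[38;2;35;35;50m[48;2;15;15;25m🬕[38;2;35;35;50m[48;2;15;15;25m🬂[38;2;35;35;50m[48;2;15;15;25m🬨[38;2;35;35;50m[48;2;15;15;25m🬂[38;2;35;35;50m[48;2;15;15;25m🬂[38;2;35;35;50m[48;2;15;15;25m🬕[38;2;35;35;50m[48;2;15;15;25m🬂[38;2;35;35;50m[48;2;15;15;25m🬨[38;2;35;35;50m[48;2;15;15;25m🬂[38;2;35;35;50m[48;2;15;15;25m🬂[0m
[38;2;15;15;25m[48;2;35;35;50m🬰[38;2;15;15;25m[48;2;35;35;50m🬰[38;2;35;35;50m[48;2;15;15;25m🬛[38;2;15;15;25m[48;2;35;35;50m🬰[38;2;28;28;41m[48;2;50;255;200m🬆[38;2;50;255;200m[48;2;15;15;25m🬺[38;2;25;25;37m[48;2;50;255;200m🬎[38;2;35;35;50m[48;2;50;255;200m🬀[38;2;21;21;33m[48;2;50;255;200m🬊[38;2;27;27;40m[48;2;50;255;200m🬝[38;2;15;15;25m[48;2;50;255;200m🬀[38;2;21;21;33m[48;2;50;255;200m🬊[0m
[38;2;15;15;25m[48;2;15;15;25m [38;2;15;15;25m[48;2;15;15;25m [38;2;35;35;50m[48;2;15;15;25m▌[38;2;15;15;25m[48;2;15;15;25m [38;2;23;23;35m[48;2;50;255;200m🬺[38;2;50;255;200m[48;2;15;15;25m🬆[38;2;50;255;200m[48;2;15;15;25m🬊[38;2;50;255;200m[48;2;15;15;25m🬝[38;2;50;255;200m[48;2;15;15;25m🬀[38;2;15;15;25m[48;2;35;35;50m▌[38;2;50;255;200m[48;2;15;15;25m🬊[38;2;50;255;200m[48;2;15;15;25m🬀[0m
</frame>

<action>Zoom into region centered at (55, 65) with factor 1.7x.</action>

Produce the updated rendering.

<frame>
[38;2;50;255;200m[48;2;15;15;25m🬝[38;2;50;255;200m[48;2;15;15;25m🬀[38;2;27;27;40m[48;2;50;255;200m🬝[38;2;15;15;25m[48;2;50;255;200m🬊[38;2;23;23;35m[48;2;50;255;200m🬝[38;2;15;15;25m[48;2;50;255;200m🬴[38;2;50;255;200m[48;2;50;255;200m [38;2;50;255;200m[48;2;15;15;25m🬛[38;2;15;15;25m[48;2;15;15;25m [38;2;15;15;25m[48;2;35;35;50m▌[38;2;15;15;25m[48;2;15;15;25m [38;2;15;15;25m[48;2;15;15;25m [0m
[38;2;15;15;25m[48;2;35;35;50m🬰[38;2;15;15;25m[48;2;35;35;50m🬰[38;2;50;255;200m[48;2;28;28;41m🬊[38;2;50;255;200m[48;2;15;15;25m🬝[38;2;50;255;200m[48;2;50;255;200m [38;2;50;255;200m[48;2;15;15;25m🬺[38;2;25;25;37m[48;2;50;255;200m🬄[38;2;27;27;40m[48;2;50;255;200m🬬[38;2;15;15;25m[48;2;35;35;50m🬰[38;2;15;15;25m[48;2;35;35;50m🬐[38;2;15;15;25m[48;2;35;35;50m🬰[38;2;15;15;25m[48;2;35;35;50m🬰[0m
[38;2;15;15;25m[48;2;15;15;25m [38;2;15;15;25m[48;2;15;15;25m [38;2;35;35;50m[48;2;15;15;25m▌[38;2;15;15;25m[48;2;15;15;25m [38;2;20;20;31m[48;2;50;255;200m🬲[38;2;50;255;200m[48;2;50;255;200m [38;2;50;255;200m[48;2;50;255;200m [38;2;50;255;200m[48;2;21;21;33m🬆[38;2;15;15;25m[48;2;15;15;25m [38;2;15;15;25m[48;2;35;35;50m▌[38;2;15;15;25m[48;2;15;15;25m [38;2;15;15;25m[48;2;15;15;25m [0m
[38;2;35;35;50m[48;2;15;15;25m🬂[38;2;35;35;50m[48;2;15;15;25m🬂[38;2;35;35;50m[48;2;15;15;25m🬕[38;2;35;35;50m[48;2;15;15;25m🬂[38;2;35;35;50m[48;2;15;15;25m🬨[38;2;50;255;200m[48;2;19;19;30m🬁[38;2;35;35;50m[48;2;15;15;25m🬂[38;2;35;35;50m[48;2;15;15;25m🬕[38;2;35;35;50m[48;2;15;15;25m🬂[38;2;35;35;50m[48;2;15;15;25m🬨[38;2;35;35;50m[48;2;15;15;25m🬂[38;2;35;35;50m[48;2;15;15;25m🬂[0m
[38;2;15;15;25m[48;2;35;35;50m🬰[38;2;15;15;25m[48;2;35;35;50m🬰[38;2;35;35;50m[48;2;15;15;25m🬛[38;2;15;15;25m[48;2;35;35;50m🬰[38;2;15;15;25m[48;2;35;35;50m🬐[38;2;15;15;25m[48;2;35;35;50m🬰[38;2;15;15;25m[48;2;35;35;50m🬰[38;2;35;35;50m[48;2;15;15;25m🬛[38;2;15;15;25m[48;2;35;35;50m🬰[38;2;15;15;25m[48;2;35;35;50m🬐[38;2;15;15;25m[48;2;35;35;50m🬰[38;2;15;15;25m[48;2;35;35;50m🬰[0m
[38;2;15;15;25m[48;2;15;15;25m [38;2;15;15;25m[48;2;15;15;25m [38;2;35;35;50m[48;2;15;15;25m▌[38;2;15;15;25m[48;2;15;15;25m [38;2;15;15;25m[48;2;35;35;50m▌[38;2;15;15;25m[48;2;15;15;25m [38;2;15;15;25m[48;2;15;15;25m [38;2;35;35;50m[48;2;15;15;25m▌[38;2;15;15;25m[48;2;15;15;25m [38;2;15;15;25m[48;2;35;35;50m▌[38;2;15;15;25m[48;2;15;15;25m [38;2;15;15;25m[48;2;15;15;25m [0m
</frame>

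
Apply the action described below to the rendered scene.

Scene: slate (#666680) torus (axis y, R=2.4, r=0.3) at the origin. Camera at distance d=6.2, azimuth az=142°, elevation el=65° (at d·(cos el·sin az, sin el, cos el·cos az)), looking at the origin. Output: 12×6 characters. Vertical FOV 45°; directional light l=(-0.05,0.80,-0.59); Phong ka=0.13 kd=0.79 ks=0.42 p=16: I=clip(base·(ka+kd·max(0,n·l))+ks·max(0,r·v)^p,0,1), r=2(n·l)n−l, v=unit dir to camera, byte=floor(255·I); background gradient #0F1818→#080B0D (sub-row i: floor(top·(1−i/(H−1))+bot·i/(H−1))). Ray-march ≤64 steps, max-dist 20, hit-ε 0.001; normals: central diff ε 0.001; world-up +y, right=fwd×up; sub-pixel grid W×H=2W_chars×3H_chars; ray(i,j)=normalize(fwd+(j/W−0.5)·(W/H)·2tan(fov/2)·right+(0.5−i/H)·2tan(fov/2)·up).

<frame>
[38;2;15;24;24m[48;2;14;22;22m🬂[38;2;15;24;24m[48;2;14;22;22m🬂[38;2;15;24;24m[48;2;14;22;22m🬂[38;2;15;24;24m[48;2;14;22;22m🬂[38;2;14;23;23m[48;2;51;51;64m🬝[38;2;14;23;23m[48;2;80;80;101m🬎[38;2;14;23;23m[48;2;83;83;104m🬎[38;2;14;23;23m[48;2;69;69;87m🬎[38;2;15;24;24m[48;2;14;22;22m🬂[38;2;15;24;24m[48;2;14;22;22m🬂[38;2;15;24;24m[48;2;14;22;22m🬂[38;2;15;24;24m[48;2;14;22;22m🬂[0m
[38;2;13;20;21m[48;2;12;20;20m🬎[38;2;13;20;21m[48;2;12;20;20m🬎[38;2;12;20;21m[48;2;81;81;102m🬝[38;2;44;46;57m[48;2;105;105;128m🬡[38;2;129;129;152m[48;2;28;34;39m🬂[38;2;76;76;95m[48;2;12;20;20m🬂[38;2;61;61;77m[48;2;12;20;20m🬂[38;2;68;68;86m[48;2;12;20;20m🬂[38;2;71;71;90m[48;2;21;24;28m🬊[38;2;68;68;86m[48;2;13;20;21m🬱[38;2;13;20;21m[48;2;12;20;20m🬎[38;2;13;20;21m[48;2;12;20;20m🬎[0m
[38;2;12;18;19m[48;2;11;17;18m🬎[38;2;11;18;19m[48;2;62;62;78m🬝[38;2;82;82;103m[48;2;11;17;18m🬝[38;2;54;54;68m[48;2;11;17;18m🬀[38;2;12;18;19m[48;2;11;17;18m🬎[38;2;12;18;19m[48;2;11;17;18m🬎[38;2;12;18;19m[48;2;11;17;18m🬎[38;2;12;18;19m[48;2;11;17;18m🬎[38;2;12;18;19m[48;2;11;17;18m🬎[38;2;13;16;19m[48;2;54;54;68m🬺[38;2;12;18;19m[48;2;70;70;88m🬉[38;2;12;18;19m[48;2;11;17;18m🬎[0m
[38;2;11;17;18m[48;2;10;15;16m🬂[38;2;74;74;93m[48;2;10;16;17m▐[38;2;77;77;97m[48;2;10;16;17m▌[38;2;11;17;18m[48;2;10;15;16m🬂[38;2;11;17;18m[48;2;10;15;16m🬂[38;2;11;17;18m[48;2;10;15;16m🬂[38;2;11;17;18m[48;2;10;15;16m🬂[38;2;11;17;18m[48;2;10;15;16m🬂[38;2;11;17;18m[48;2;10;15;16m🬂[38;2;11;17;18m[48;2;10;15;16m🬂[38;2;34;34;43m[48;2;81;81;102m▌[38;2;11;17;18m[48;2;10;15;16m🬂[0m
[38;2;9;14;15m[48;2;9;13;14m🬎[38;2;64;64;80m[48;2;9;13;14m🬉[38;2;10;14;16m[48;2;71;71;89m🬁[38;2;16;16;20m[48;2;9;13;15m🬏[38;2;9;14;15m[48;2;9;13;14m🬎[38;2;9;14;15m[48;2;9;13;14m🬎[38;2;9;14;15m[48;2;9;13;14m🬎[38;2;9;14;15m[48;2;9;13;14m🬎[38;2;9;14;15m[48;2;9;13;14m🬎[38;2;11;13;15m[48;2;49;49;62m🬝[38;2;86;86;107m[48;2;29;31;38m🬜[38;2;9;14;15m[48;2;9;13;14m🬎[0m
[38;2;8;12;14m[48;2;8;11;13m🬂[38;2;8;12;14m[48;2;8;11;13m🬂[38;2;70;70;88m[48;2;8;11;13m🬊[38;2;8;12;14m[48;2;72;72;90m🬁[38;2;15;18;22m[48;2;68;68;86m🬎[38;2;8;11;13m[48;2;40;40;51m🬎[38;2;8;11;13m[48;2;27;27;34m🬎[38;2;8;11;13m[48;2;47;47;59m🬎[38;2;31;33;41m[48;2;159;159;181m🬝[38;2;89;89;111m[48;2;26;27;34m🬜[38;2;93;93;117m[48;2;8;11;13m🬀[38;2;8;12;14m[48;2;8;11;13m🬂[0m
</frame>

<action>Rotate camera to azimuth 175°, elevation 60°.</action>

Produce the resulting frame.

<frame>
[38;2;15;24;24m[48;2;14;22;22m🬂[38;2;15;24;24m[48;2;14;22;22m🬂[38;2;15;24;24m[48;2;14;22;22m🬂[38;2;15;24;24m[48;2;14;22;22m🬂[38;2;15;24;24m[48;2;14;22;22m🬂[38;2;15;24;24m[48;2;14;22;22m🬂[38;2;48;48;61m[48;2;14;23;23m🬏[38;2;15;24;24m[48;2;14;22;22m🬂[38;2;15;24;24m[48;2;14;22;22m🬂[38;2;15;24;24m[48;2;14;22;22m🬂[38;2;15;24;24m[48;2;14;22;22m🬂[38;2;15;24;24m[48;2;14;22;22m🬂[0m
[38;2;13;20;21m[48;2;12;20;20m🬎[38;2;13;20;21m[48;2;12;20;20m🬎[38;2;12;20;21m[48;2;73;73;91m🬝[38;2;13;21;22m[48;2;76;76;95m🬂[38;2;79;79;99m[48;2;12;20;20m🬎[38;2;154;154;177m[48;2;16;22;24m🬂[38;2;117;117;140m[48;2;12;20;20m🬂[38;2;102;102;125m[48;2;26;30;36m🬂[38;2;72;72;91m[48;2;12;20;21m🬪[38;2;13;20;21m[48;2;73;73;92m🬊[38;2;13;20;21m[48;2;12;20;20m🬎[38;2;13;20;21m[48;2;12;20;20m🬎[0m
[38;2;12;18;19m[48;2;11;17;18m🬎[38;2;11;18;19m[48;2;69;69;87m🬝[38;2;72;72;91m[48;2;18;18;23m🬝[38;2;55;55;70m[48;2;11;17;18m🬀[38;2;12;18;19m[48;2;11;17;18m🬎[38;2;12;18;19m[48;2;11;17;18m🬎[38;2;12;18;19m[48;2;11;17;18m🬎[38;2;12;18;19m[48;2;11;17;18m🬎[38;2;12;18;19m[48;2;11;17;18m🬎[38;2;60;60;76m[48;2;19;22;26m🬉[38;2;71;71;90m[48;2;12;18;19m🬲[38;2;12;18;19m[48;2;11;17;18m🬎[0m
[38;2;11;17;18m[48;2;10;15;16m🬂[38;2;10;16;17m[48;2;77;77;96m▌[38;2;58;58;73m[48;2;10;16;17m▌[38;2;11;17;18m[48;2;10;15;16m🬂[38;2;11;17;18m[48;2;10;15;16m🬂[38;2;11;17;18m[48;2;10;15;16m🬂[38;2;11;17;18m[48;2;10;15;16m🬂[38;2;11;17;18m[48;2;10;15;16m🬂[38;2;11;17;18m[48;2;10;15;16m🬂[38;2;11;17;18m[48;2;10;15;16m🬂[38;2;47;47;59m[48;2;78;78;98m▌[38;2;11;17;18m[48;2;10;15;16m🬂[0m
[38;2;9;14;15m[48;2;9;13;14m🬎[38;2;71;71;89m[48;2;9;13;15m▐[38;2;20;22;28m[48;2;68;68;86m🬉[38;2;9;14;15m[48;2;9;13;14m🬎[38;2;9;14;15m[48;2;9;13;14m🬎[38;2;9;14;15m[48;2;9;13;14m🬎[38;2;9;14;15m[48;2;9;13;14m🬎[38;2;9;14;15m[48;2;9;13;14m🬎[38;2;9;14;15m[48;2;9;13;14m🬎[38;2;11;15;17m[48;2;55;55;69m🬝[38;2;63;63;78m[48;2;80;80;100m🬄[38;2;9;14;15m[48;2;9;13;14m🬎[0m
[38;2;8;12;14m[48;2;8;11;13m🬂[38;2;8;12;14m[48;2;8;11;13m🬂[38;2;8;11;13m[48;2;80;80;102m🬱[38;2;13;13;16m[48;2;74;74;93m🬁[38;2;14;17;20m[48;2;70;70;88m🬎[38;2;8;11;13m[48;2;44;44;56m🬎[38;2;8;11;13m[48;2;36;36;45m🬎[38;2;8;11;13m[48;2;56;56;70m🬎[38;2;16;18;22m[48;2;81;81;100m🬆[38;2;78;78;98m[48;2;8;11;13m🬝[38;2;87;87;110m[48;2;8;11;13m🬀[38;2;8;12;14m[48;2;8;11;13m🬂[0m
</frame>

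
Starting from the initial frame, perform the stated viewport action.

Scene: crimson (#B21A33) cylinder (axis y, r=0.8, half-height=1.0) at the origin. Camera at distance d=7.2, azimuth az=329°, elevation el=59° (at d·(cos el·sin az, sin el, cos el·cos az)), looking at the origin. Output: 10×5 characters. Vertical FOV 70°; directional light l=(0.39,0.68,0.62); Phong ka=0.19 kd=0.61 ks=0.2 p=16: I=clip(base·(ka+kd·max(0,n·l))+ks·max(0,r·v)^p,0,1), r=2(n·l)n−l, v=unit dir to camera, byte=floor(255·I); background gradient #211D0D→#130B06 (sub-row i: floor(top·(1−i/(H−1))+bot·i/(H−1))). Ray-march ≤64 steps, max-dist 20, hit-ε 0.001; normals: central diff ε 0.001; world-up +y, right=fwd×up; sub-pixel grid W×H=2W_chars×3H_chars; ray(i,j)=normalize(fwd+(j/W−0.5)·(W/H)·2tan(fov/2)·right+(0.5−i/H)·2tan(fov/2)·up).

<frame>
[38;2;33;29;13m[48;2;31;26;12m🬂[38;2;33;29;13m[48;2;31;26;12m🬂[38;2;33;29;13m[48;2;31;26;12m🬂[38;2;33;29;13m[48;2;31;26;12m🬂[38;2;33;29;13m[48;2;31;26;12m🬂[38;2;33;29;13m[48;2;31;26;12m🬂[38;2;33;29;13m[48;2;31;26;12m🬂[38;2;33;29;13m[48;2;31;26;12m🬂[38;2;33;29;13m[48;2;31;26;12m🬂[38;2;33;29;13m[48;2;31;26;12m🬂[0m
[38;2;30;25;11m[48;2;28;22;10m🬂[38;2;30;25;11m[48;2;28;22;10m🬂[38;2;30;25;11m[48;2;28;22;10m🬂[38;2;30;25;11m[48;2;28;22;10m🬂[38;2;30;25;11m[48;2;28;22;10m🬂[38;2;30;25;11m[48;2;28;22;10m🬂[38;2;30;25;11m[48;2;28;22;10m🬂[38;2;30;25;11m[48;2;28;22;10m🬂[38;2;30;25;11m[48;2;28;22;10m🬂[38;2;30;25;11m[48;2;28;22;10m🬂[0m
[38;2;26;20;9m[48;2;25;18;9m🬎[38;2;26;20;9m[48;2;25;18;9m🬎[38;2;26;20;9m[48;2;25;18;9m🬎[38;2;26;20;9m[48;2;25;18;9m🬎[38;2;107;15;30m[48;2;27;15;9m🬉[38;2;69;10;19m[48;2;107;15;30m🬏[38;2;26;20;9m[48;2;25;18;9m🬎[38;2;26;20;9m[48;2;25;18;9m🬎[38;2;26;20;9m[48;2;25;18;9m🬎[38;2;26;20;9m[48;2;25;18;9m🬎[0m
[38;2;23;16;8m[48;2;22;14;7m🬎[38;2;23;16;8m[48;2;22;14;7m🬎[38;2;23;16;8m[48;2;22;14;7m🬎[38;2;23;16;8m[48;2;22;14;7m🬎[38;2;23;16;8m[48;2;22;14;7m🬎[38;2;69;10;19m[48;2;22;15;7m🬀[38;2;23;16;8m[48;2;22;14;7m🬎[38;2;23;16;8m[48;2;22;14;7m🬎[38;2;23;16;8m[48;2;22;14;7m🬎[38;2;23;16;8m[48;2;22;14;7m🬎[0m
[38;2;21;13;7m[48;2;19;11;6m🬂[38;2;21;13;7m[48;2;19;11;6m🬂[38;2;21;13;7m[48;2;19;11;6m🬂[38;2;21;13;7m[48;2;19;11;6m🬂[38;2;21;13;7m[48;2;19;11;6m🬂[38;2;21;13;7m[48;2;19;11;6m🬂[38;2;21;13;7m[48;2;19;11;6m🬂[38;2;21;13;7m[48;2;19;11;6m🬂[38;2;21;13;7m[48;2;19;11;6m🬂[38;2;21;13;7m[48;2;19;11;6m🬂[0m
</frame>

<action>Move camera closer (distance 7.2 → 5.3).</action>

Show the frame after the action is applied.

<frame>
[38;2;33;29;13m[48;2;31;26;12m🬂[38;2;33;29;13m[48;2;31;26;12m🬂[38;2;33;29;13m[48;2;31;26;12m🬂[38;2;33;29;13m[48;2;31;26;12m🬂[38;2;33;29;13m[48;2;31;26;12m🬂[38;2;33;29;13m[48;2;31;26;12m🬂[38;2;33;29;13m[48;2;31;26;12m🬂[38;2;33;29;13m[48;2;31;26;12m🬂[38;2;33;29;13m[48;2;31;26;12m🬂[38;2;33;29;13m[48;2;31;26;12m🬂[0m
[38;2;30;25;11m[48;2;28;22;10m🬂[38;2;30;25;11m[48;2;28;22;10m🬂[38;2;30;25;11m[48;2;28;22;10m🬂[38;2;30;25;11m[48;2;28;22;10m🬂[38;2;30;25;11m[48;2;28;22;10m🬂[38;2;107;15;30m[48;2;29;23;10m🬏[38;2;30;25;11m[48;2;28;22;10m🬂[38;2;30;25;11m[48;2;28;22;10m🬂[38;2;30;25;11m[48;2;28;22;10m🬂[38;2;30;25;11m[48;2;28;22;10m🬂[0m
[38;2;26;20;9m[48;2;25;18;9m🬎[38;2;26;20;9m[48;2;25;18;9m🬎[38;2;26;20;9m[48;2;25;18;9m🬎[38;2;26;20;9m[48;2;25;18;9m🬎[38;2;107;15;30m[48;2;27;15;9m🬉[38;2;105;14;29m[48;2;69;10;19m🬬[38;2;26;20;9m[48;2;25;18;9m🬎[38;2;26;20;9m[48;2;25;18;9m🬎[38;2;26;20;9m[48;2;25;18;9m🬎[38;2;26;20;9m[48;2;25;18;9m🬎[0m
[38;2;23;16;8m[48;2;22;14;7m🬎[38;2;23;16;8m[48;2;22;14;7m🬎[38;2;23;16;8m[48;2;22;14;7m🬎[38;2;23;16;8m[48;2;22;14;7m🬎[38;2;22;15;7m[48;2;33;4;9m🬺[38;2;87;12;24m[48;2;22;15;7m🬂[38;2;23;16;8m[48;2;22;14;7m🬎[38;2;23;16;8m[48;2;22;14;7m🬎[38;2;23;16;8m[48;2;22;14;7m🬎[38;2;23;16;8m[48;2;22;14;7m🬎[0m
[38;2;21;13;7m[48;2;19;11;6m🬂[38;2;21;13;7m[48;2;19;11;6m🬂[38;2;21;13;7m[48;2;19;11;6m🬂[38;2;21;13;7m[48;2;19;11;6m🬂[38;2;21;13;7m[48;2;19;11;6m🬂[38;2;21;13;7m[48;2;19;11;6m🬂[38;2;21;13;7m[48;2;19;11;6m🬂[38;2;21;13;7m[48;2;19;11;6m🬂[38;2;21;13;7m[48;2;19;11;6m🬂[38;2;21;13;7m[48;2;19;11;6m🬂[0m
</frame>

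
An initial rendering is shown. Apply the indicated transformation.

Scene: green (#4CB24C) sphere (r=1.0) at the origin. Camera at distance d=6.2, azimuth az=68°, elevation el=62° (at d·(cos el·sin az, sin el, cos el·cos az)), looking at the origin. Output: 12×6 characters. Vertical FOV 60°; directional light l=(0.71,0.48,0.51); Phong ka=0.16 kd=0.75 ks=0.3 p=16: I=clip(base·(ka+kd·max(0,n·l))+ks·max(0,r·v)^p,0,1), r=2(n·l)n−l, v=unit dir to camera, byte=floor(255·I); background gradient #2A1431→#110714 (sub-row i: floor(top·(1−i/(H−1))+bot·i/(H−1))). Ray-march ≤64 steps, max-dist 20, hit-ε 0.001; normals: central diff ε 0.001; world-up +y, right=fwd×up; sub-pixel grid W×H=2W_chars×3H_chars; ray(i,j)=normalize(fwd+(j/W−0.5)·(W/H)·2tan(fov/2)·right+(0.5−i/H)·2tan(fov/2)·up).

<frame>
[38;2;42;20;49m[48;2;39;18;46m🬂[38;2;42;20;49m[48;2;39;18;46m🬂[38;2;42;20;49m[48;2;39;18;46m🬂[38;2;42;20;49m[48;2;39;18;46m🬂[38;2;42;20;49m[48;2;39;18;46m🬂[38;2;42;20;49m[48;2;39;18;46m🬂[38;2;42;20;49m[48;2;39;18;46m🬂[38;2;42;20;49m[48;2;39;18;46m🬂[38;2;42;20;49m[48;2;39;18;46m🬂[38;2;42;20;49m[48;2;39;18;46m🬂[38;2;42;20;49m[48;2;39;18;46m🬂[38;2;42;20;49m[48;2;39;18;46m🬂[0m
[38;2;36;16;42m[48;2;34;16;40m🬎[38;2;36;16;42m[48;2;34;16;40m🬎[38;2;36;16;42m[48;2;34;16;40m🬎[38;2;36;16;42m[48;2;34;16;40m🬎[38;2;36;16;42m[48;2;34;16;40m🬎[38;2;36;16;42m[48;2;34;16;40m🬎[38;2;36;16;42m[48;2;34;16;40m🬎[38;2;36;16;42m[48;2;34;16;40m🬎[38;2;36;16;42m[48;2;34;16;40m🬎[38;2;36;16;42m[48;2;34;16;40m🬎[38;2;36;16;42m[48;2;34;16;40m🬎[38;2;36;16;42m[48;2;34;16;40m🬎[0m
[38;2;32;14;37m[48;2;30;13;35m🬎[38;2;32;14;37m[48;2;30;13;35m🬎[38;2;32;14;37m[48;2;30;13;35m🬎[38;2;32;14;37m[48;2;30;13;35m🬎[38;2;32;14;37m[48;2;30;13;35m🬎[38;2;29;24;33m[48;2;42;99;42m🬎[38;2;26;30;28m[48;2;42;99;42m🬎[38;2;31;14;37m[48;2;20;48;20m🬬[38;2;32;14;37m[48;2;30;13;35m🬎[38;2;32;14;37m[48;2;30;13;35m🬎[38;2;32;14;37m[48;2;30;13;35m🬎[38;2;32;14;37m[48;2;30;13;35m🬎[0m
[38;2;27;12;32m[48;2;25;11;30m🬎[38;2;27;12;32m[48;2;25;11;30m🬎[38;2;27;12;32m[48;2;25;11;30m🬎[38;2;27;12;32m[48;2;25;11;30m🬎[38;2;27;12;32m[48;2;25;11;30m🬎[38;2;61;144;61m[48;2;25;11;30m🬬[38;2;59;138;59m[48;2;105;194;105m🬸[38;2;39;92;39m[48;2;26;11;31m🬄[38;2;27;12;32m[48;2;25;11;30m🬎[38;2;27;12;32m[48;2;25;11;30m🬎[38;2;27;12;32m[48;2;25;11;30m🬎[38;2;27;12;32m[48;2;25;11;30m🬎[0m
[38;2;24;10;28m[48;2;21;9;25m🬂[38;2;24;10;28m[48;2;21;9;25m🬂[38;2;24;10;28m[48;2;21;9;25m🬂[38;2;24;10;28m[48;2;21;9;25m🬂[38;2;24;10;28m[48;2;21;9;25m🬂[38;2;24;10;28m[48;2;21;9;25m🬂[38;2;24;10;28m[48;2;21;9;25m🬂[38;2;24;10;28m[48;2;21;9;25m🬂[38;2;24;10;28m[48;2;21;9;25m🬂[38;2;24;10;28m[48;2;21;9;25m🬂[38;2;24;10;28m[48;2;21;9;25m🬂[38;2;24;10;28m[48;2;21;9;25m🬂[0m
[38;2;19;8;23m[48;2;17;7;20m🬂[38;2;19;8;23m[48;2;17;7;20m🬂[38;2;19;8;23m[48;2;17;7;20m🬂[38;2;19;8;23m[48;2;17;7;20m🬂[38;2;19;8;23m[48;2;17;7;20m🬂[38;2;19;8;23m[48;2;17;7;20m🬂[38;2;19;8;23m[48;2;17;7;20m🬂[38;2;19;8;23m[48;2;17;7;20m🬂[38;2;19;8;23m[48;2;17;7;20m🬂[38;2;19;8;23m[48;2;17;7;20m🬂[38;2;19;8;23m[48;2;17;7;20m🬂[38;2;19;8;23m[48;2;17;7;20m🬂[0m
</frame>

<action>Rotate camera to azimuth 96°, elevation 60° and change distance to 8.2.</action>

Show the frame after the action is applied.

<frame>
[38;2;42;20;49m[48;2;39;18;46m🬂[38;2;42;20;49m[48;2;39;18;46m🬂[38;2;42;20;49m[48;2;39;18;46m🬂[38;2;42;20;49m[48;2;39;18;46m🬂[38;2;42;20;49m[48;2;39;18;46m🬂[38;2;42;20;49m[48;2;39;18;46m🬂[38;2;42;20;49m[48;2;39;18;46m🬂[38;2;42;20;49m[48;2;39;18;46m🬂[38;2;42;20;49m[48;2;39;18;46m🬂[38;2;42;20;49m[48;2;39;18;46m🬂[38;2;42;20;49m[48;2;39;18;46m🬂[38;2;42;20;49m[48;2;39;18;46m🬂[0m
[38;2;36;16;42m[48;2;34;16;40m🬎[38;2;36;16;42m[48;2;34;16;40m🬎[38;2;36;16;42m[48;2;34;16;40m🬎[38;2;36;16;42m[48;2;34;16;40m🬎[38;2;36;16;42m[48;2;34;16;40m🬎[38;2;36;16;42m[48;2;34;16;40m🬎[38;2;36;16;42m[48;2;34;16;40m🬎[38;2;36;16;42m[48;2;34;16;40m🬎[38;2;36;16;42m[48;2;34;16;40m🬎[38;2;36;16;42m[48;2;34;16;40m🬎[38;2;36;16;42m[48;2;34;16;40m🬎[38;2;36;16;42m[48;2;34;16;40m🬎[0m
[38;2;32;14;37m[48;2;30;13;35m🬎[38;2;32;14;37m[48;2;30;13;35m🬎[38;2;32;14;37m[48;2;30;13;35m🬎[38;2;32;14;37m[48;2;30;13;35m🬎[38;2;32;14;37m[48;2;30;13;35m🬎[38;2;31;14;37m[48;2;50;117;50m🬝[38;2;29;20;33m[48;2;40;95;40m🬬[38;2;32;14;37m[48;2;30;13;35m🬎[38;2;32;14;37m[48;2;30;13;35m🬎[38;2;32;14;37m[48;2;30;13;35m🬎[38;2;32;14;37m[48;2;30;13;35m🬎[38;2;32;14;37m[48;2;30;13;35m🬎[0m
[38;2;27;12;32m[48;2;25;11;30m🬎[38;2;27;12;32m[48;2;25;11;30m🬎[38;2;27;12;32m[48;2;25;11;30m🬎[38;2;27;12;32m[48;2;25;11;30m🬎[38;2;27;12;32m[48;2;25;11;30m🬎[38;2;71;160;71m[48;2;26;11;31m🬉[38;2;45;107;45m[48;2;25;11;30m🬎[38;2;27;12;32m[48;2;25;11;30m🬎[38;2;27;12;32m[48;2;25;11;30m🬎[38;2;27;12;32m[48;2;25;11;30m🬎[38;2;27;12;32m[48;2;25;11;30m🬎[38;2;27;12;32m[48;2;25;11;30m🬎[0m
[38;2;24;10;28m[48;2;21;9;25m🬂[38;2;24;10;28m[48;2;21;9;25m🬂[38;2;24;10;28m[48;2;21;9;25m🬂[38;2;24;10;28m[48;2;21;9;25m🬂[38;2;24;10;28m[48;2;21;9;25m🬂[38;2;24;10;28m[48;2;21;9;25m🬂[38;2;24;10;28m[48;2;21;9;25m🬂[38;2;24;10;28m[48;2;21;9;25m🬂[38;2;24;10;28m[48;2;21;9;25m🬂[38;2;24;10;28m[48;2;21;9;25m🬂[38;2;24;10;28m[48;2;21;9;25m🬂[38;2;24;10;28m[48;2;21;9;25m🬂[0m
[38;2;19;8;23m[48;2;17;7;20m🬂[38;2;19;8;23m[48;2;17;7;20m🬂[38;2;19;8;23m[48;2;17;7;20m🬂[38;2;19;8;23m[48;2;17;7;20m🬂[38;2;19;8;23m[48;2;17;7;20m🬂[38;2;19;8;23m[48;2;17;7;20m🬂[38;2;19;8;23m[48;2;17;7;20m🬂[38;2;19;8;23m[48;2;17;7;20m🬂[38;2;19;8;23m[48;2;17;7;20m🬂[38;2;19;8;23m[48;2;17;7;20m🬂[38;2;19;8;23m[48;2;17;7;20m🬂[38;2;19;8;23m[48;2;17;7;20m🬂[0m
</frame>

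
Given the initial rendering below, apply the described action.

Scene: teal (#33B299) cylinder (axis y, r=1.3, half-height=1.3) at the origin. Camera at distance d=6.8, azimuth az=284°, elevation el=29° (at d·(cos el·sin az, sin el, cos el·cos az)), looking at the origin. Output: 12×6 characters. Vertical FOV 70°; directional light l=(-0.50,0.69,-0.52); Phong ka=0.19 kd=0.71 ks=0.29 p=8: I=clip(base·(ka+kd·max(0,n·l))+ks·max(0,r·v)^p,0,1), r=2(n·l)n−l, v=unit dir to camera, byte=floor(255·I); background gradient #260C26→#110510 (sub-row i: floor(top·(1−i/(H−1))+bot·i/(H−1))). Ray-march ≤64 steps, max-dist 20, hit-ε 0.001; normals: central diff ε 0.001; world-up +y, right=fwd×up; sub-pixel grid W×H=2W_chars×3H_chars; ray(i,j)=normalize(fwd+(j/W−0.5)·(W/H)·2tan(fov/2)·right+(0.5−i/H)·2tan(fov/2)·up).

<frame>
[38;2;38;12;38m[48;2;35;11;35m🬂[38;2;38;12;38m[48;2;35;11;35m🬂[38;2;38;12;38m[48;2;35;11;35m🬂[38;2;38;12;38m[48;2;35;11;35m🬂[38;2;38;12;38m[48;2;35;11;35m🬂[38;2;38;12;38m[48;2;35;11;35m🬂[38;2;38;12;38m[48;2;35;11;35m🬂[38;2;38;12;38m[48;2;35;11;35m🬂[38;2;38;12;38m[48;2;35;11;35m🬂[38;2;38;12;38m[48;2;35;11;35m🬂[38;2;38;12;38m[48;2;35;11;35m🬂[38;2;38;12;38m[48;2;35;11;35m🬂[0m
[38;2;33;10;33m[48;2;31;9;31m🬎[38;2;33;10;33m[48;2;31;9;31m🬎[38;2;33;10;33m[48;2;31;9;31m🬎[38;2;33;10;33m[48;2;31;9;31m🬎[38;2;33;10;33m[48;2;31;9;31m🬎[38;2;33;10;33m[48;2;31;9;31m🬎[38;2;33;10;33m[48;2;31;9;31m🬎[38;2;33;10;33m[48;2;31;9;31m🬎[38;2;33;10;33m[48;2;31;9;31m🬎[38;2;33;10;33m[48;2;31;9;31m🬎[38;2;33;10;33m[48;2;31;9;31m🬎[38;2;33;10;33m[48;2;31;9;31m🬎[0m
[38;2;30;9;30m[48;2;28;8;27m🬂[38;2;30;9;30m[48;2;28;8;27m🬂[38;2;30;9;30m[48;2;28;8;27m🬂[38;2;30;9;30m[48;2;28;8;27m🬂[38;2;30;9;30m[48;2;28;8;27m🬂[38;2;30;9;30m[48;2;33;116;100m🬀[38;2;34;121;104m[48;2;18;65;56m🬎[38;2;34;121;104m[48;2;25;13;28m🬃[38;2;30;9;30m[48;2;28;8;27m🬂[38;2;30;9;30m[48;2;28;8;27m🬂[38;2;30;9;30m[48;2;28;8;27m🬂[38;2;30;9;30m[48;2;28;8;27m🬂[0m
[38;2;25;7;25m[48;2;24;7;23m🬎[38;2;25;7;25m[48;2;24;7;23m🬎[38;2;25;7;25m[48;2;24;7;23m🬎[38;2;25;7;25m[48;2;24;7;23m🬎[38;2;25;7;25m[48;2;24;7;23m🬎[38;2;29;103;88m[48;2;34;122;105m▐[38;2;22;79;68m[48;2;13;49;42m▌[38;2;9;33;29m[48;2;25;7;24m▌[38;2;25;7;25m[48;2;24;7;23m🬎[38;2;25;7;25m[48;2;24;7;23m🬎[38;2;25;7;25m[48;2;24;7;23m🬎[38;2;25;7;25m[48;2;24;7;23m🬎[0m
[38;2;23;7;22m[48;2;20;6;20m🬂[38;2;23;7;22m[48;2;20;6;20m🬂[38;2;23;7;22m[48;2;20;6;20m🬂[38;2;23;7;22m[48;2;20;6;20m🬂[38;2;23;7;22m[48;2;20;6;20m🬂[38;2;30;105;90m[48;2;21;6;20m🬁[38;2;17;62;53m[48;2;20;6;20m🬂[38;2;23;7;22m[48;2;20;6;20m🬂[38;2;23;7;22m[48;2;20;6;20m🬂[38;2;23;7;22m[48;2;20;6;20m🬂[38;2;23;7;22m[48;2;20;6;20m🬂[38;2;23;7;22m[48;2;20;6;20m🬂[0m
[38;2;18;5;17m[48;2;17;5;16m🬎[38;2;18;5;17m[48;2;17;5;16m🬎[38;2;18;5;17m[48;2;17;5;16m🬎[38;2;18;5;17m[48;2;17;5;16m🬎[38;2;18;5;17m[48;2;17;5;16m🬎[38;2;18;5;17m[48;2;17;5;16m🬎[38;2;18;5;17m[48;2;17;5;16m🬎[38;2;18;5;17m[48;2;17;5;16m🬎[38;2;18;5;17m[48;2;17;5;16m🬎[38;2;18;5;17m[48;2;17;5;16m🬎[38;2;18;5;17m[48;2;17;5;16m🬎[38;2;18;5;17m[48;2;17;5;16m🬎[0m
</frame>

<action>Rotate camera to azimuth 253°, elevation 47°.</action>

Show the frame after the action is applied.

<frame>
[38;2;38;12;38m[48;2;35;11;35m🬂[38;2;38;12;38m[48;2;35;11;35m🬂[38;2;38;12;38m[48;2;35;11;35m🬂[38;2;38;12;38m[48;2;35;11;35m🬂[38;2;38;12;38m[48;2;35;11;35m🬂[38;2;38;12;38m[48;2;35;11;35m🬂[38;2;38;12;38m[48;2;35;11;35m🬂[38;2;38;12;38m[48;2;35;11;35m🬂[38;2;38;12;38m[48;2;35;11;35m🬂[38;2;38;12;38m[48;2;35;11;35m🬂[38;2;38;12;38m[48;2;35;11;35m🬂[38;2;38;12;38m[48;2;35;11;35m🬂[0m
[38;2;33;10;33m[48;2;31;9;31m🬎[38;2;33;10;33m[48;2;31;9;31m🬎[38;2;33;10;33m[48;2;31;9;31m🬎[38;2;33;10;33m[48;2;31;9;31m🬎[38;2;33;10;33m[48;2;31;9;31m🬎[38;2;33;10;33m[48;2;31;9;31m🬎[38;2;33;10;33m[48;2;31;9;31m🬎[38;2;33;10;33m[48;2;31;9;31m🬎[38;2;33;10;33m[48;2;31;9;31m🬎[38;2;33;10;33m[48;2;31;9;31m🬎[38;2;33;10;33m[48;2;31;9;31m🬎[38;2;33;10;33m[48;2;31;9;31m🬎[0m
[38;2;30;9;30m[48;2;28;8;27m🬂[38;2;30;9;30m[48;2;28;8;27m🬂[38;2;30;9;30m[48;2;28;8;27m🬂[38;2;30;9;30m[48;2;28;8;27m🬂[38;2;30;9;30m[48;2;28;8;27m🬂[38;2;30;9;30m[48;2;34;121;104m🬀[38;2;34;121;104m[48;2;34;121;104m [38;2;34;121;104m[48;2;29;8;28m🬓[38;2;30;9;30m[48;2;28;8;27m🬂[38;2;30;9;30m[48;2;28;8;27m🬂[38;2;30;9;30m[48;2;28;8;27m🬂[38;2;30;9;30m[48;2;28;8;27m🬂[0m
[38;2;25;7;25m[48;2;24;7;23m🬎[38;2;25;7;25m[48;2;24;7;23m🬎[38;2;25;7;25m[48;2;24;7;23m🬎[38;2;25;7;25m[48;2;24;7;23m🬎[38;2;25;7;25m[48;2;24;7;23m🬎[38;2;33;115;99m[48;2;34;122;105m🬏[38;2;33;117;100m[48;2;26;93;80m🬕[38;2;15;55;47m[48;2;25;7;24m▌[38;2;25;7;25m[48;2;24;7;23m🬎[38;2;25;7;25m[48;2;24;7;23m🬎[38;2;25;7;25m[48;2;24;7;23m🬎[38;2;25;7;25m[48;2;24;7;23m🬎[0m
[38;2;23;7;22m[48;2;20;6;20m🬂[38;2;23;7;22m[48;2;20;6;20m🬂[38;2;23;7;22m[48;2;20;6;20m🬂[38;2;23;7;22m[48;2;20;6;20m🬂[38;2;23;7;22m[48;2;20;6;20m🬂[38;2;35;124;107m[48;2;21;6;20m🬁[38;2;28;100;86m[48;2;20;6;20m🬂[38;2;23;7;22m[48;2;20;6;20m🬂[38;2;23;7;22m[48;2;20;6;20m🬂[38;2;23;7;22m[48;2;20;6;20m🬂[38;2;23;7;22m[48;2;20;6;20m🬂[38;2;23;7;22m[48;2;20;6;20m🬂[0m
[38;2;18;5;17m[48;2;17;5;16m🬎[38;2;18;5;17m[48;2;17;5;16m🬎[38;2;18;5;17m[48;2;17;5;16m🬎[38;2;18;5;17m[48;2;17;5;16m🬎[38;2;18;5;17m[48;2;17;5;16m🬎[38;2;18;5;17m[48;2;17;5;16m🬎[38;2;18;5;17m[48;2;17;5;16m🬎[38;2;18;5;17m[48;2;17;5;16m🬎[38;2;18;5;17m[48;2;17;5;16m🬎[38;2;18;5;17m[48;2;17;5;16m🬎[38;2;18;5;17m[48;2;17;5;16m🬎[38;2;18;5;17m[48;2;17;5;16m🬎[0m
</frame>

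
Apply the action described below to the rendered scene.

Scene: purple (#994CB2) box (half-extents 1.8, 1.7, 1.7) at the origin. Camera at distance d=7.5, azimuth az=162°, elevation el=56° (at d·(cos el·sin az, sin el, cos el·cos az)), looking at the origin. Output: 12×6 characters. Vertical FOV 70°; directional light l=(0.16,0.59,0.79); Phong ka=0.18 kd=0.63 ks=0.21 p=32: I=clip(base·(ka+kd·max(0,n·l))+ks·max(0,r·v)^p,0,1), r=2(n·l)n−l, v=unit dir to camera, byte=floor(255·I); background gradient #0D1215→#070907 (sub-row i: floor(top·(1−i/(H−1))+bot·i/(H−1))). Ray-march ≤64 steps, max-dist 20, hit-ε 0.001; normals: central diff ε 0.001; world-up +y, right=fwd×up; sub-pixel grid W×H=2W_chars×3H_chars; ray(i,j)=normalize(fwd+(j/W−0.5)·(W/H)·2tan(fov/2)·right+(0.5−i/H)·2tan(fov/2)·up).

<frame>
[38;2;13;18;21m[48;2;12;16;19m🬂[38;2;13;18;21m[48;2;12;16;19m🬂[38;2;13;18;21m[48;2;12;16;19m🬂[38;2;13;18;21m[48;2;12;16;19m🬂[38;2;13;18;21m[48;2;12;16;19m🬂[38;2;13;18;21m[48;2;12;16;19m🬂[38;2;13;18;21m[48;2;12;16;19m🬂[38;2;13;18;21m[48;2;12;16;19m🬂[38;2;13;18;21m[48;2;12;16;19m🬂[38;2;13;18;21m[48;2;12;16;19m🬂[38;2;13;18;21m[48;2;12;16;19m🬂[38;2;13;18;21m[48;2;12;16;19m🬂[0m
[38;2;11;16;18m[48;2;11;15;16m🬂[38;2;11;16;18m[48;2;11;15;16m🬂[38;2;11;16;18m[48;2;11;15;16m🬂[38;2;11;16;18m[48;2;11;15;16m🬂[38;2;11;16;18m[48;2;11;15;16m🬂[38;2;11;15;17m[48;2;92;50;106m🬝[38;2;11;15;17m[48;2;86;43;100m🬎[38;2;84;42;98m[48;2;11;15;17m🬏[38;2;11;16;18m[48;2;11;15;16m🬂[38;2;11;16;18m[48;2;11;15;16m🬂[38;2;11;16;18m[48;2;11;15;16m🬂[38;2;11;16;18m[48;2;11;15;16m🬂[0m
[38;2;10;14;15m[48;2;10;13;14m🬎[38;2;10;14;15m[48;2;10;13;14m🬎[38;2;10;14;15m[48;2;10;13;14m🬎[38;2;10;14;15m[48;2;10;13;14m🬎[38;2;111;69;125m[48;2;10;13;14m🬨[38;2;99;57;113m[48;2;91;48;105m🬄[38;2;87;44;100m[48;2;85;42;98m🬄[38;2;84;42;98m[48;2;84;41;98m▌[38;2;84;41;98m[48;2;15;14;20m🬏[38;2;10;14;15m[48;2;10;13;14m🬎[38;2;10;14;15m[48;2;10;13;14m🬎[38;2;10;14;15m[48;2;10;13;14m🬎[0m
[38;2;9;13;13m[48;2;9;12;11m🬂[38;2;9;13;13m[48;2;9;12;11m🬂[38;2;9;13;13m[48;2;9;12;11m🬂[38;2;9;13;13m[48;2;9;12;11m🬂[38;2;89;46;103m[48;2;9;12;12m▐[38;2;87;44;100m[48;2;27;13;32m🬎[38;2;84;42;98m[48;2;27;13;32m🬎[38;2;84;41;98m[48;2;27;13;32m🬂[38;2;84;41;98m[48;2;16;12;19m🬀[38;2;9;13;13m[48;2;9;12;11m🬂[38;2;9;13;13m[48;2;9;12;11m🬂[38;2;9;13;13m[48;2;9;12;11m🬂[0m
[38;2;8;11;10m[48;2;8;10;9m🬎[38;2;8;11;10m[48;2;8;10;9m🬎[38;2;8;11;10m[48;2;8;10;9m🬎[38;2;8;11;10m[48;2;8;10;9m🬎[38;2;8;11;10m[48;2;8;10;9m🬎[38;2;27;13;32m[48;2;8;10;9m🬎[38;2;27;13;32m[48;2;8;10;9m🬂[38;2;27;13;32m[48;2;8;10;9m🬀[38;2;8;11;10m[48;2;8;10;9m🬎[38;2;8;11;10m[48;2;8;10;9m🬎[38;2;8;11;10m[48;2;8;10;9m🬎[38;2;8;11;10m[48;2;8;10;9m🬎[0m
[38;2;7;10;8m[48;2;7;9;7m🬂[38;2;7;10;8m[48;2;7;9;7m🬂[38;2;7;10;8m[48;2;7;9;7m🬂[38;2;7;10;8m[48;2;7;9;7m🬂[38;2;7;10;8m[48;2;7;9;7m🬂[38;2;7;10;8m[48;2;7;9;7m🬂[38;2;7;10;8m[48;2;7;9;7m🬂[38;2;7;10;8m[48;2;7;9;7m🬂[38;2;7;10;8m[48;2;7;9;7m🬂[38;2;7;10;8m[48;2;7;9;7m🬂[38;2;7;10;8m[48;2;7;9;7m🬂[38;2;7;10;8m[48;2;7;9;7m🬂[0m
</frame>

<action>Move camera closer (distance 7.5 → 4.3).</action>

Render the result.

<frame>
[38;2;13;18;21m[48;2;12;16;19m🬂[38;2;13;18;21m[48;2;12;16;19m🬂[38;2;13;18;21m[48;2;12;16;19m🬂[38;2;12;17;20m[48;2;109;66;122m🬎[38;2;12;17;20m[48;2;100;57;113m🬎[38;2;12;17;20m[48;2;89;47;103m🬎[38;2;13;18;21m[48;2;84;42;98m🬂[38;2;13;18;21m[48;2;84;41;98m🬂[38;2;84;41;98m[48;2;12;17;20m🬱[38;2;13;18;21m[48;2;12;16;19m🬂[38;2;13;18;21m[48;2;12;16;19m🬂[38;2;13;18;21m[48;2;12;16;19m🬂[0m
[38;2;11;16;18m[48;2;11;15;16m🬂[38;2;11;16;18m[48;2;11;15;16m🬂[38;2;119;77;133m[48;2;129;87;143m🬕[38;2;119;76;132m[48;2;131;89;145m🬂[38;2;109;66;123m[48;2;122;79;136m🬨[38;2;91;49;105m[48;2;100;57;113m🬨[38;2;85;42;98m[48;2;86;44;100m▐[38;2;84;42;98m[48;2;84;41;98m▌[38;2;84;41;98m[48;2;84;41;98m [38;2;84;41;98m[48;2;11;16;18m🬺[38;2;84;41;98m[48;2;11;15;17m🬏[38;2;11;16;18m[48;2;11;15;16m🬂[0m
[38;2;10;14;15m[48;2;10;13;14m🬎[38;2;10;14;15m[48;2;10;13;14m🬎[38;2;124;81;137m[48;2;110;67;124m🬊[38;2;129;86;142m[48;2;113;70;127m🬎[38;2;118;76;132m[48;2;105;63;119m🬆[38;2;99;57;113m[48;2;91;48;105m🬄[38;2;87;44;100m[48;2;85;42;98m🬄[38;2;84;42;98m[48;2;84;41;98m▌[38;2;84;41;98m[48;2;84;41;98m [38;2;84;41;98m[48;2;84;41;98m [38;2;84;41;98m[48;2;84;41;98m [38;2;84;41;98m[48;2;10;14;15m🬱[0m
[38;2;9;13;13m[48;2;9;12;11m🬂[38;2;9;13;13m[48;2;9;12;11m🬂[38;2;98;56;112m[48;2;89;47;103m🬂[38;2;101;59;115m[48;2;90;47;104m🬂[38;2;96;53;110m[48;2;88;45;102m🬂[38;2;90;47;103m[48;2;85;43;99m🬀[38;2;85;42;99m[48;2;84;41;98m🬀[38;2;84;41;98m[48;2;84;41;98m [38;2;84;41;98m[48;2;84;41;98m [38;2;84;41;98m[48;2;27;13;32m🬎[38;2;84;41;98m[48;2;27;13;32m🬆[38;2;84;41;98m[48;2;13;12;16m🬂[0m
[38;2;8;11;10m[48;2;8;10;9m🬎[38;2;8;10;10m[48;2;86;42;100m🬝[38;2;85;43;99m[48;2;84;42;98m🬂[38;2;85;43;99m[48;2;84;42;98m🬂[38;2;84;42;98m[48;2;27;13;32m🬎[38;2;84;42;98m[48;2;27;13;32m🬆[38;2;84;41;98m[48;2;27;13;32m🬂[38;2;27;13;32m[48;2;27;13;32m [38;2;27;13;32m[48;2;8;10;9m🬝[38;2;27;13;32m[48;2;8;10;9m🬆[38;2;8;11;10m[48;2;8;10;9m🬎[38;2;8;11;10m[48;2;8;10;9m🬎[0m
[38;2;7;10;8m[48;2;7;9;7m🬂[38;2;84;41;98m[48;2;7;9;7m🬁[38;2;84;41;98m[48;2;15;10;17m🬀[38;2;27;13;32m[48;2;7;9;7m🬎[38;2;27;13;32m[48;2;7;9;7m🬎[38;2;27;13;32m[48;2;7;9;7m🬎[38;2;27;13;32m[48;2;7;9;7m🬂[38;2;7;10;8m[48;2;7;9;7m🬂[38;2;7;10;8m[48;2;7;9;7m🬂[38;2;7;10;8m[48;2;7;9;7m🬂[38;2;7;10;8m[48;2;7;9;7m🬂[38;2;7;10;8m[48;2;7;9;7m🬂[0m
</frame>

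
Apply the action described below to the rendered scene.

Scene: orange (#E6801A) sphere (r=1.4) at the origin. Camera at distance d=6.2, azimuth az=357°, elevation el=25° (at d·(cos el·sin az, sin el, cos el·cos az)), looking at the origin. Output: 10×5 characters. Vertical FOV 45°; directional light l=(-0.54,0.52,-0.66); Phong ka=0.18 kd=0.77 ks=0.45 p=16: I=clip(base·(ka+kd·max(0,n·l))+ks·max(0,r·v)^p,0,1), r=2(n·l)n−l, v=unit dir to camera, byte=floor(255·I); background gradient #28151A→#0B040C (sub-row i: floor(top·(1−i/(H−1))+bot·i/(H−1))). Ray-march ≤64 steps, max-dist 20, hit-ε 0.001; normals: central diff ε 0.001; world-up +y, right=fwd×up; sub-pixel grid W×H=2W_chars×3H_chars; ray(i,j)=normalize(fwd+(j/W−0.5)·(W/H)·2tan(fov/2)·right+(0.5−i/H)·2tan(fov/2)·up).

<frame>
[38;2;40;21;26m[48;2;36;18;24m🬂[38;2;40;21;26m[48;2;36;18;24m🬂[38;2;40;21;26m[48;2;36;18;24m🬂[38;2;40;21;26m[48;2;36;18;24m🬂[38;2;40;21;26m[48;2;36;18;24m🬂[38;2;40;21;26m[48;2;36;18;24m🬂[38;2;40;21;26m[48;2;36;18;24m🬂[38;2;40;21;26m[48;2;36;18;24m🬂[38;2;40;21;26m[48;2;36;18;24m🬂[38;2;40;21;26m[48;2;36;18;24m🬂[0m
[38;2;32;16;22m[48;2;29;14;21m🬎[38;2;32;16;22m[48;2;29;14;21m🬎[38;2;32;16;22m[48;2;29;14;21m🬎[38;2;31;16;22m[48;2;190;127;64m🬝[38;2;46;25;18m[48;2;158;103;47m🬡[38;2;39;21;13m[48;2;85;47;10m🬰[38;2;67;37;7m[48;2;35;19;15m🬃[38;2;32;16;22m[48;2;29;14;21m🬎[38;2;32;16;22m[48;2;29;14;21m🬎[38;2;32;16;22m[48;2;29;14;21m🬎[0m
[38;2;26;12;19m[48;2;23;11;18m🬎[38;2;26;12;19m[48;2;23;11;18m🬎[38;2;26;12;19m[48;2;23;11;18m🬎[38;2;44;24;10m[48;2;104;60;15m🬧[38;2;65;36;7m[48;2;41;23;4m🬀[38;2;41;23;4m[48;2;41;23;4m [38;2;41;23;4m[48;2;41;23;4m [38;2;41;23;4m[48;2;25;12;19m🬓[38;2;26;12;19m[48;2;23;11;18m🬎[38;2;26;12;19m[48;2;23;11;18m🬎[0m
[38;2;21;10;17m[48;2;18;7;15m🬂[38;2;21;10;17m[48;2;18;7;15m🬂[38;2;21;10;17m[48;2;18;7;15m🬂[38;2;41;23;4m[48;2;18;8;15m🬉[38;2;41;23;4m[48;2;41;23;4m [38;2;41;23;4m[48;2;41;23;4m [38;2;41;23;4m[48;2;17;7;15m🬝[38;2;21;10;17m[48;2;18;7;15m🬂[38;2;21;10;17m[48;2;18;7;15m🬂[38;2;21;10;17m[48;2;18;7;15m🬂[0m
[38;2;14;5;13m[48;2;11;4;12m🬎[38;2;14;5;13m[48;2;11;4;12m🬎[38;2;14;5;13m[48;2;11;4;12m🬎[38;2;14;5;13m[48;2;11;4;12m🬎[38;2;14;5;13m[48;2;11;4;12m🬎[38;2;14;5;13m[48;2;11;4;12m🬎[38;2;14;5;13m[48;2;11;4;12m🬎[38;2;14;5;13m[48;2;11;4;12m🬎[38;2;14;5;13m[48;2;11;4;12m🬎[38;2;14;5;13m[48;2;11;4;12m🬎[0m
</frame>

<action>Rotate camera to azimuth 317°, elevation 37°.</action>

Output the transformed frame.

<frame>
[38;2;40;21;26m[48;2;36;18;24m🬂[38;2;40;21;26m[48;2;36;18;24m🬂[38;2;40;21;26m[48;2;36;18;24m🬂[38;2;40;21;26m[48;2;36;18;24m🬂[38;2;40;21;26m[48;2;36;18;24m🬂[38;2;40;21;26m[48;2;36;18;24m🬂[38;2;40;21;26m[48;2;36;18;24m🬂[38;2;40;21;26m[48;2;36;18;24m🬂[38;2;40;21;26m[48;2;36;18;24m🬂[38;2;40;21;26m[48;2;36;18;24m🬂[0m
[38;2;32;16;22m[48;2;29;14;21m🬎[38;2;32;16;22m[48;2;29;14;21m🬎[38;2;32;16;22m[48;2;29;14;21m🬎[38;2;31;16;22m[48;2;205;114;23m🬝[38;2;33;17;23m[48;2;174;99;25m🬂[38;2;33;17;23m[48;2;108;59;11m🬂[38;2;51;28;5m[48;2;32;16;22m🬱[38;2;32;16;22m[48;2;29;14;21m🬎[38;2;32;16;22m[48;2;29;14;21m🬎[38;2;32;16;22m[48;2;29;14;21m🬎[0m
[38;2;26;12;19m[48;2;23;11;18m🬎[38;2;26;12;19m[48;2;23;11;18m🬎[38;2;26;12;19m[48;2;23;11;18m🬎[38;2;27;13;20m[48;2;194;114;35m🬀[38;2;236;165;94m[48;2;127;72;17m🬀[38;2;88;49;9m[48;2;58;32;6m🬆[38;2;42;23;4m[48;2;41;23;4m🬀[38;2;41;23;4m[48;2;25;12;19m🬓[38;2;26;12;19m[48;2;23;11;18m🬎[38;2;26;12;19m[48;2;23;11;18m🬎[0m
[38;2;21;10;17m[48;2;18;7;15m🬂[38;2;21;10;17m[48;2;18;7;15m🬂[38;2;21;10;17m[48;2;18;7;15m🬂[38;2;124;68;13m[48;2;18;8;15m🬉[38;2;93;51;10m[48;2;53;30;5m🬆[38;2;54;30;6m[48;2;41;23;4m🬀[38;2;41;23;4m[48;2;17;7;15m🬝[38;2;21;10;17m[48;2;18;7;15m🬂[38;2;21;10;17m[48;2;18;7;15m🬂[38;2;21;10;17m[48;2;18;7;15m🬂[0m
[38;2;14;5;13m[48;2;11;4;12m🬎[38;2;14;5;13m[48;2;11;4;12m🬎[38;2;14;5;13m[48;2;11;4;12m🬎[38;2;14;5;13m[48;2;11;4;12m🬎[38;2;14;5;13m[48;2;11;4;12m🬎[38;2;14;5;13m[48;2;11;4;12m🬎[38;2;14;5;13m[48;2;11;4;12m🬎[38;2;14;5;13m[48;2;11;4;12m🬎[38;2;14;5;13m[48;2;11;4;12m🬎[38;2;14;5;13m[48;2;11;4;12m🬎[0m
</frame>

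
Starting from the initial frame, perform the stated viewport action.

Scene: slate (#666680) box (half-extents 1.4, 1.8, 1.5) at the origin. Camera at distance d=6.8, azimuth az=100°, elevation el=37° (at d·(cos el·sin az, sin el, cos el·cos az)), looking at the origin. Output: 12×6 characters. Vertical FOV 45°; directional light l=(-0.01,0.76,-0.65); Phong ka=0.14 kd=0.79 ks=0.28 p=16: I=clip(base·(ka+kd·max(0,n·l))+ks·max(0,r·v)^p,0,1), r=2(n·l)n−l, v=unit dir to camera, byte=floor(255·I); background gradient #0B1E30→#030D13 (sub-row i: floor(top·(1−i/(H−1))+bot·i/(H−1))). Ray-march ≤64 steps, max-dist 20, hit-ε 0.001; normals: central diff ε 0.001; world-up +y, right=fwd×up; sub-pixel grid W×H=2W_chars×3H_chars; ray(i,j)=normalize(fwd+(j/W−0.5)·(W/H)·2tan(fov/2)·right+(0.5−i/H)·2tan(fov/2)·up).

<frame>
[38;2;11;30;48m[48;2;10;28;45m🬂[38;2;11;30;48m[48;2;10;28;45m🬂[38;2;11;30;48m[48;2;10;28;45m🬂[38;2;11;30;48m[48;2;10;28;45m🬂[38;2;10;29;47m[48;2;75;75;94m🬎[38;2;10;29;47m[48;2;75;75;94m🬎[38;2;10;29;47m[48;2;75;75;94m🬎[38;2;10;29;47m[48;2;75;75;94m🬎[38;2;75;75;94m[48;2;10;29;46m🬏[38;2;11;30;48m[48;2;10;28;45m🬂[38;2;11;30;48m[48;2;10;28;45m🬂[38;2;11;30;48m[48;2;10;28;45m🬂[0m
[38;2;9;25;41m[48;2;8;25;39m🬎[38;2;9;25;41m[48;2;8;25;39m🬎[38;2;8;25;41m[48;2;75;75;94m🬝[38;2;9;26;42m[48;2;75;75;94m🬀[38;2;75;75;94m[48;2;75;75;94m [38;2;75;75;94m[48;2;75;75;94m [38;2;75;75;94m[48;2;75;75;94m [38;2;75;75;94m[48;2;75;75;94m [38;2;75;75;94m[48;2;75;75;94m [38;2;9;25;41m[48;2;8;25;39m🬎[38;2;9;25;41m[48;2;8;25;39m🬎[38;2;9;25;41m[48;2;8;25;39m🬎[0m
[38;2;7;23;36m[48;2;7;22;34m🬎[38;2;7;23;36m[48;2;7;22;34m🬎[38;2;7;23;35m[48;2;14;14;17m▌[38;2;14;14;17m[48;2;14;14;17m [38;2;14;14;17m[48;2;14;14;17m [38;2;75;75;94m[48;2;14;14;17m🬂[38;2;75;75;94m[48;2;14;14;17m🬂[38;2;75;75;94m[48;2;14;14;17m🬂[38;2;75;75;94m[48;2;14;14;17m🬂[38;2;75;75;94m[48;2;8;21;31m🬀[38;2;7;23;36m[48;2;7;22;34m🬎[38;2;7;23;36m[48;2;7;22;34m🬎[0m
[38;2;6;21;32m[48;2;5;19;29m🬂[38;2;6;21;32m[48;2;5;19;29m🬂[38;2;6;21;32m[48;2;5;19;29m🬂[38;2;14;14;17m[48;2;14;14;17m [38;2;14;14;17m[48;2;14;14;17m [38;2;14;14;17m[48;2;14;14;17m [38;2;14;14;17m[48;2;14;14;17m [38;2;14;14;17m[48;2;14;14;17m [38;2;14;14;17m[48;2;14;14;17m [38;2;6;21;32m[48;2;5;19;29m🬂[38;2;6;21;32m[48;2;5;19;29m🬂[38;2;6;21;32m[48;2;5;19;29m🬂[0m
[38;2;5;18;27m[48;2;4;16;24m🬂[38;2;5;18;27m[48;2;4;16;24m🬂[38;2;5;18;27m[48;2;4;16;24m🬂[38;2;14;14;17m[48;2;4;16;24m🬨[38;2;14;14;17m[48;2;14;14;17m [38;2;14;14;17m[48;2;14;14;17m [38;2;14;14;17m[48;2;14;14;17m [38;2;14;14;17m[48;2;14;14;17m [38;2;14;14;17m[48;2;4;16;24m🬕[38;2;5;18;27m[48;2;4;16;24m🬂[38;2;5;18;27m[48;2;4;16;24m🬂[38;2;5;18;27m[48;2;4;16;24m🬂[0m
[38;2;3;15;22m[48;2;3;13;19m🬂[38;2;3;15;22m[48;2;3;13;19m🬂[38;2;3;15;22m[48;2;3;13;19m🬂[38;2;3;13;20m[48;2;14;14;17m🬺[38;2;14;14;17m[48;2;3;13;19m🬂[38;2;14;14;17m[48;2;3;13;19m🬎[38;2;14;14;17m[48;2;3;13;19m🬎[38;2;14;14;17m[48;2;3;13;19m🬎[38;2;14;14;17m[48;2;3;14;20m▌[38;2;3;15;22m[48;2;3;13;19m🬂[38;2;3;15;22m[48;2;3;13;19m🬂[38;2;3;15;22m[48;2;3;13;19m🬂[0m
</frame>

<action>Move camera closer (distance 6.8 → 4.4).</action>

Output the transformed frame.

<frame>
[38;2;11;30;48m[48;2;75;75;94m🬂[38;2;75;75;94m[48;2;75;75;94m [38;2;75;75;94m[48;2;75;75;94m [38;2;75;75;94m[48;2;75;75;94m [38;2;75;75;94m[48;2;75;75;94m [38;2;75;75;94m[48;2;75;75;94m [38;2;75;75;94m[48;2;75;75;94m [38;2;75;75;94m[48;2;75;75;94m [38;2;75;75;94m[48;2;75;75;94m [38;2;75;75;94m[48;2;75;75;94m [38;2;75;75;94m[48;2;75;75;94m [38;2;75;75;94m[48;2;11;30;48m🬺[0m
[38;2;14;14;17m[48;2;14;14;17m [38;2;14;14;17m[48;2;14;14;17m [38;2;14;14;17m[48;2;14;14;17m [38;2;14;14;17m[48;2;14;14;17m [38;2;14;14;17m[48;2;42;42;52m🬺[38;2;75;75;94m[48;2;14;14;17m🬂[38;2;75;75;94m[48;2;14;14;17m🬂[38;2;75;75;94m[48;2;14;14;17m🬂[38;2;75;75;94m[48;2;14;14;17m🬂[38;2;75;75;94m[48;2;14;14;17m🬂[38;2;75;75;94m[48;2;14;14;17m🬂[38;2;75;75;94m[48;2;14;14;17m🬂[0m
[38;2;14;14;17m[48;2;14;14;17m [38;2;14;14;17m[48;2;14;14;17m [38;2;14;14;17m[48;2;14;14;17m [38;2;14;14;17m[48;2;14;14;17m [38;2;14;14;17m[48;2;14;14;17m [38;2;14;14;17m[48;2;14;14;17m [38;2;14;14;17m[48;2;14;14;17m [38;2;14;14;17m[48;2;14;14;17m [38;2;14;14;17m[48;2;14;14;17m [38;2;14;14;17m[48;2;14;14;17m [38;2;14;14;17m[48;2;14;14;17m [38;2;14;14;17m[48;2;14;14;17m [0m
[38;2;14;14;17m[48;2;5;19;29m🬬[38;2;14;14;17m[48;2;14;14;17m [38;2;14;14;17m[48;2;14;14;17m [38;2;14;14;17m[48;2;14;14;17m [38;2;14;14;17m[48;2;14;14;17m [38;2;14;14;17m[48;2;14;14;17m [38;2;14;14;17m[48;2;14;14;17m [38;2;14;14;17m[48;2;14;14;17m [38;2;14;14;17m[48;2;14;14;17m [38;2;14;14;17m[48;2;14;14;17m [38;2;14;14;17m[48;2;14;14;17m [38;2;14;14;17m[48;2;5;19;29m🬝[0m
[38;2;4;16;25m[48;2;14;14;17m🬺[38;2;14;14;17m[48;2;14;14;17m [38;2;14;14;17m[48;2;14;14;17m [38;2;14;14;17m[48;2;14;14;17m [38;2;14;14;17m[48;2;14;14;17m [38;2;14;14;17m[48;2;14;14;17m [38;2;14;14;17m[48;2;14;14;17m [38;2;14;14;17m[48;2;14;14;17m [38;2;14;14;17m[48;2;14;14;17m [38;2;14;14;17m[48;2;14;14;17m [38;2;14;14;17m[48;2;14;14;17m [38;2;14;14;17m[48;2;4;16;25m🬀[0m
[38;2;3;15;22m[48;2;3;13;19m🬂[38;2;3;14;20m[48;2;14;14;17m▌[38;2;14;14;17m[48;2;14;14;17m [38;2;14;14;17m[48;2;14;14;17m [38;2;14;14;17m[48;2;14;14;17m [38;2;14;14;17m[48;2;14;14;17m [38;2;14;14;17m[48;2;14;14;17m [38;2;14;14;17m[48;2;14;14;17m [38;2;14;14;17m[48;2;14;14;17m [38;2;14;14;17m[48;2;14;14;17m [38;2;14;14;17m[48;2;3;13;19m🬕[38;2;3;15;22m[48;2;3;13;19m🬂[0m
</frame>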